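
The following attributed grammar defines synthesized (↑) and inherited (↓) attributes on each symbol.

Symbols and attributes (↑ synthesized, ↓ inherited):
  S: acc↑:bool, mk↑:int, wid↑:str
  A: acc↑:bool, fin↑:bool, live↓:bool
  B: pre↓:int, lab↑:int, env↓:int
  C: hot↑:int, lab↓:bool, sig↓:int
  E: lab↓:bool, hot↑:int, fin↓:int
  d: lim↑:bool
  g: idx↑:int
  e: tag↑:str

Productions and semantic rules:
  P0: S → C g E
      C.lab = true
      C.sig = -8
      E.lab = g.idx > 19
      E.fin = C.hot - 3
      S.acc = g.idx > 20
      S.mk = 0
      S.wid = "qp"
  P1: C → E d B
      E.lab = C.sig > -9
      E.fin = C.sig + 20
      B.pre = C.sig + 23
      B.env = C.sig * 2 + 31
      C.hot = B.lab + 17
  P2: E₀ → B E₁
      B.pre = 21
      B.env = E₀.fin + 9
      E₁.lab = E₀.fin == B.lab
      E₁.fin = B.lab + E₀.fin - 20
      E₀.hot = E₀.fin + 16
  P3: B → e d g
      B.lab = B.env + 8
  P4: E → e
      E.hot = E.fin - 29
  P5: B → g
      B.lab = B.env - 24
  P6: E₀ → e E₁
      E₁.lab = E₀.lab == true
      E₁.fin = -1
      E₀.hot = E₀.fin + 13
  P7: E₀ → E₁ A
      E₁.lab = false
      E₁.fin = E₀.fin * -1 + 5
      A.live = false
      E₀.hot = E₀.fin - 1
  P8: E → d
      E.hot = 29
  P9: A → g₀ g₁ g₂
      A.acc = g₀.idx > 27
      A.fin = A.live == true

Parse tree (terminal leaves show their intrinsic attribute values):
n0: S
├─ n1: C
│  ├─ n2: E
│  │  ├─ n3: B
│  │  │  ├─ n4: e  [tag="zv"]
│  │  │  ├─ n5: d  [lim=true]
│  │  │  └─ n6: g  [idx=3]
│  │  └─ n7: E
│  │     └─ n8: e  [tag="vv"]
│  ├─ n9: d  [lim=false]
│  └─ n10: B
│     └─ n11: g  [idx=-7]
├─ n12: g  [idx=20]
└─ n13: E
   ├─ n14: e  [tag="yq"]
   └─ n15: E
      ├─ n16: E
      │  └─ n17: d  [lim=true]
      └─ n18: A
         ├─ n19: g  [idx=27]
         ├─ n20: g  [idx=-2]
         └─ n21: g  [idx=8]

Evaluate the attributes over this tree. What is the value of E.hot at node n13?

1. n1.lab = true  [true]
2. n1.sig = -8  [-8]
3. n2.lab = true  [C.sig > -9]
4. n2.fin = 12  [C.sig + 20]
5. n3.pre = 21  [21]
6. n3.env = 21  [E₀.fin + 9]
7. n4.tag = "zv"  [terminal]
8. n5.lim = true  [terminal]
9. n6.idx = 3  [terminal]
10. n3.lab = 29  [B.env + 8]
11. n7.lab = false  [E₀.fin == B.lab]
12. n7.fin = 21  [B.lab + E₀.fin - 20]
13. n8.tag = "vv"  [terminal]
14. n7.hot = -8  [E.fin - 29]
15. n2.hot = 28  [E₀.fin + 16]
16. n9.lim = false  [terminal]
17. n10.pre = 15  [C.sig + 23]
18. n10.env = 15  [C.sig * 2 + 31]
19. n11.idx = -7  [terminal]
20. n10.lab = -9  [B.env - 24]
21. n1.hot = 8  [B.lab + 17]
22. n12.idx = 20  [terminal]
23. n13.lab = true  [g.idx > 19]
24. n13.fin = 5  [C.hot - 3]
25. n14.tag = "yq"  [terminal]
26. n15.lab = true  [E₀.lab == true]
27. n15.fin = -1  [-1]
28. n16.lab = false  [false]
29. n16.fin = 6  [E₀.fin * -1 + 5]
30. n17.lim = true  [terminal]
31. n16.hot = 29  [29]
32. n18.live = false  [false]
33. n19.idx = 27  [terminal]
34. n20.idx = -2  [terminal]
35. n21.idx = 8  [terminal]
36. n18.acc = false  [g₀.idx > 27]
37. n18.fin = false  [A.live == true]
38. n15.hot = -2  [E₀.fin - 1]
39. n13.hot = 18  [E₀.fin + 13]
40. n0.acc = false  [g.idx > 20]
41. n0.mk = 0  [0]
42. n0.wid = "qp"  ["qp"]

18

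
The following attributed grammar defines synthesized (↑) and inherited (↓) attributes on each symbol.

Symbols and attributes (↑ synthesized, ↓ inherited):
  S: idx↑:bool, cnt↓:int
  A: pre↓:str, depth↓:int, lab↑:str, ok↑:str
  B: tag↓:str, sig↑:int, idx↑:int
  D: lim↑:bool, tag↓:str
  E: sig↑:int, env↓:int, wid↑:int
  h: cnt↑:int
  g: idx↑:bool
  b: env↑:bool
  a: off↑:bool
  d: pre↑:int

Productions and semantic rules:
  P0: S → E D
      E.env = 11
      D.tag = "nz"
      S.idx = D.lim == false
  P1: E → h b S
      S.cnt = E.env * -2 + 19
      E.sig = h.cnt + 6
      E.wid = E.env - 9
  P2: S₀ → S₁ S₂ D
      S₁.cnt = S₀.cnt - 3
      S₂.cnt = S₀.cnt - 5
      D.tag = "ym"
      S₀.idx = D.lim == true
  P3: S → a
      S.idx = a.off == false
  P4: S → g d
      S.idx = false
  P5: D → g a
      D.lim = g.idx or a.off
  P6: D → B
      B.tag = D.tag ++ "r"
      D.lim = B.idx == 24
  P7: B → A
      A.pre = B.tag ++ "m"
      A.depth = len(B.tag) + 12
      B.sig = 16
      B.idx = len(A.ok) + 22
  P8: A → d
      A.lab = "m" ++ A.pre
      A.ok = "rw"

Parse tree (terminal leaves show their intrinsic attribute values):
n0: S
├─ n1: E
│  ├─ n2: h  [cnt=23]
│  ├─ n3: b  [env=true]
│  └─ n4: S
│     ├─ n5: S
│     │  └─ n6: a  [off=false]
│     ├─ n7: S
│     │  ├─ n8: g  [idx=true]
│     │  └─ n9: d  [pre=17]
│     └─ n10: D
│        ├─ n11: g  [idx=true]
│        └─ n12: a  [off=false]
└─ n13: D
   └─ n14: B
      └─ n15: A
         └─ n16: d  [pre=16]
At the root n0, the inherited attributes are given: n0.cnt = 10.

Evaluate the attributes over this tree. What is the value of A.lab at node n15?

"mnzrm"

1. n0.cnt = 10  [given at root]
2. n1.env = 11  [11]
3. n2.cnt = 23  [terminal]
4. n3.env = true  [terminal]
5. n4.cnt = -3  [E.env * -2 + 19]
6. n5.cnt = -6  [S₀.cnt - 3]
7. n6.off = false  [terminal]
8. n5.idx = true  [a.off == false]
9. n7.cnt = -8  [S₀.cnt - 5]
10. n8.idx = true  [terminal]
11. n9.pre = 17  [terminal]
12. n7.idx = false  [false]
13. n10.tag = "ym"  ["ym"]
14. n11.idx = true  [terminal]
15. n12.off = false  [terminal]
16. n10.lim = true  [g.idx or a.off]
17. n4.idx = true  [D.lim == true]
18. n1.sig = 29  [h.cnt + 6]
19. n1.wid = 2  [E.env - 9]
20. n13.tag = "nz"  ["nz"]
21. n14.tag = "nzr"  [D.tag ++ "r"]
22. n15.pre = "nzrm"  [B.tag ++ "m"]
23. n15.depth = 15  [len(B.tag) + 12]
24. n16.pre = 16  [terminal]
25. n15.lab = "mnzrm"  ["m" ++ A.pre]
26. n15.ok = "rw"  ["rw"]
27. n14.sig = 16  [16]
28. n14.idx = 24  [len(A.ok) + 22]
29. n13.lim = true  [B.idx == 24]
30. n0.idx = false  [D.lim == false]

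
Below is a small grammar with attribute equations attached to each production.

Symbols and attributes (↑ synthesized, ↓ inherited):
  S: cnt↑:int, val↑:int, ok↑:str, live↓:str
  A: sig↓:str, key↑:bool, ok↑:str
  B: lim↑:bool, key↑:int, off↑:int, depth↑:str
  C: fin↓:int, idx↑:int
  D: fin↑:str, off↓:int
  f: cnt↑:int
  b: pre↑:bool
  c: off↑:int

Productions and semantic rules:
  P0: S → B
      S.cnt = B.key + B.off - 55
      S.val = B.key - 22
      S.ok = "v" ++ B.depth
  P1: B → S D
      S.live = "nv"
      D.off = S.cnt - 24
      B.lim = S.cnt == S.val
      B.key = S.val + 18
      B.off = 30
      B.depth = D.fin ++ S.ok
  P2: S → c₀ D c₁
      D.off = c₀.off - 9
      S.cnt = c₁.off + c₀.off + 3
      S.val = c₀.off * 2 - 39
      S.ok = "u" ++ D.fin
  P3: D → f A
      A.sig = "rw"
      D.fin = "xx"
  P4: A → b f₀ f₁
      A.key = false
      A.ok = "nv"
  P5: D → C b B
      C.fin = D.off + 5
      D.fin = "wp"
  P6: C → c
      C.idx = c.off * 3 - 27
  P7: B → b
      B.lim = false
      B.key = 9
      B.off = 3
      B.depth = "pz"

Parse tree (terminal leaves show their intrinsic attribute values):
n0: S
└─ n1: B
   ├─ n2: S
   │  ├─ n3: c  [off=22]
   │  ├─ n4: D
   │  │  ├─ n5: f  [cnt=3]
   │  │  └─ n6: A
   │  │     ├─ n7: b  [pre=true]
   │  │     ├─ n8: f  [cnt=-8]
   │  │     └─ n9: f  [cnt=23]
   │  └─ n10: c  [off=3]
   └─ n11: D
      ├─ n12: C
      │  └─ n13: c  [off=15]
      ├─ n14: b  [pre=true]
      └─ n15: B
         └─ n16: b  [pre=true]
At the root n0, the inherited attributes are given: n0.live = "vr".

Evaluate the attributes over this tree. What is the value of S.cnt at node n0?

1. n0.live = "vr"  [given at root]
2. n2.live = "nv"  ["nv"]
3. n3.off = 22  [terminal]
4. n4.off = 13  [c₀.off - 9]
5. n5.cnt = 3  [terminal]
6. n6.sig = "rw"  ["rw"]
7. n7.pre = true  [terminal]
8. n8.cnt = -8  [terminal]
9. n9.cnt = 23  [terminal]
10. n6.key = false  [false]
11. n6.ok = "nv"  ["nv"]
12. n4.fin = "xx"  ["xx"]
13. n10.off = 3  [terminal]
14. n2.cnt = 28  [c₁.off + c₀.off + 3]
15. n2.val = 5  [c₀.off * 2 - 39]
16. n2.ok = "uxx"  ["u" ++ D.fin]
17. n11.off = 4  [S.cnt - 24]
18. n12.fin = 9  [D.off + 5]
19. n13.off = 15  [terminal]
20. n12.idx = 18  [c.off * 3 - 27]
21. n14.pre = true  [terminal]
22. n16.pre = true  [terminal]
23. n15.lim = false  [false]
24. n15.key = 9  [9]
25. n15.off = 3  [3]
26. n15.depth = "pz"  ["pz"]
27. n11.fin = "wp"  ["wp"]
28. n1.lim = false  [S.cnt == S.val]
29. n1.key = 23  [S.val + 18]
30. n1.off = 30  [30]
31. n1.depth = "wpuxx"  [D.fin ++ S.ok]
32. n0.cnt = -2  [B.key + B.off - 55]
33. n0.val = 1  [B.key - 22]
34. n0.ok = "vwpuxx"  ["v" ++ B.depth]

-2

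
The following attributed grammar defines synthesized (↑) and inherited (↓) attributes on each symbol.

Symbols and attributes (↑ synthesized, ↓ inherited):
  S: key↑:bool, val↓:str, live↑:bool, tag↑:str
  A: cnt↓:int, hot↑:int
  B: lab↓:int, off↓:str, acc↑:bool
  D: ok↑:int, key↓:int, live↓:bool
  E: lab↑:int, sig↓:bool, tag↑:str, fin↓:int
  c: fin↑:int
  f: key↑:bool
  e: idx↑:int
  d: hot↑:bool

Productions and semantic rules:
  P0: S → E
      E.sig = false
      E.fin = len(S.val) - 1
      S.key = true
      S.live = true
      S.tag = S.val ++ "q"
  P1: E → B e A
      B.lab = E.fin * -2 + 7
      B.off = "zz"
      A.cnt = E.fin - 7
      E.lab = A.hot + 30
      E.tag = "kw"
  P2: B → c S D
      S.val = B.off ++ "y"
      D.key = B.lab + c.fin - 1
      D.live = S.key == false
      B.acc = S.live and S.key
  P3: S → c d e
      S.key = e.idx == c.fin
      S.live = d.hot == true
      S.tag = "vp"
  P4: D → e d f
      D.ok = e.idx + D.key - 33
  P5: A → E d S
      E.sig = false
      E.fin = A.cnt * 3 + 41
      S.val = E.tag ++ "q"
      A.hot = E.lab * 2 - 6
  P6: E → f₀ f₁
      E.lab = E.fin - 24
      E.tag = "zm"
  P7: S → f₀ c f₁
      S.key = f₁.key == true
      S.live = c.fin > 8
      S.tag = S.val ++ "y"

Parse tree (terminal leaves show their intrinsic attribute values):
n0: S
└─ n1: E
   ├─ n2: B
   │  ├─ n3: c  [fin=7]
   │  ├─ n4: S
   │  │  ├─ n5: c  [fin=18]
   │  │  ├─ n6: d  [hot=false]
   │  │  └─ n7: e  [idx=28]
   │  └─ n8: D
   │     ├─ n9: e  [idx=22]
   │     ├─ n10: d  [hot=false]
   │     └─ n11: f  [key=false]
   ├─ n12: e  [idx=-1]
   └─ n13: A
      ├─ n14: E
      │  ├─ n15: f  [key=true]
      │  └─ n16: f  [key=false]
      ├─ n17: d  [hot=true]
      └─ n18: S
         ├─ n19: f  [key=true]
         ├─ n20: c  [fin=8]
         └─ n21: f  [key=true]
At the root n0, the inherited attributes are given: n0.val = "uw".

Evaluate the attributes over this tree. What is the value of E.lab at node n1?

22

1. n0.val = "uw"  [given at root]
2. n1.sig = false  [false]
3. n1.fin = 1  [len(S.val) - 1]
4. n2.lab = 5  [E.fin * -2 + 7]
5. n2.off = "zz"  ["zz"]
6. n3.fin = 7  [terminal]
7. n4.val = "zzy"  [B.off ++ "y"]
8. n5.fin = 18  [terminal]
9. n6.hot = false  [terminal]
10. n7.idx = 28  [terminal]
11. n4.key = false  [e.idx == c.fin]
12. n4.live = false  [d.hot == true]
13. n4.tag = "vp"  ["vp"]
14. n8.key = 11  [B.lab + c.fin - 1]
15. n8.live = true  [S.key == false]
16. n9.idx = 22  [terminal]
17. n10.hot = false  [terminal]
18. n11.key = false  [terminal]
19. n8.ok = 0  [e.idx + D.key - 33]
20. n2.acc = false  [S.live and S.key]
21. n12.idx = -1  [terminal]
22. n13.cnt = -6  [E.fin - 7]
23. n14.sig = false  [false]
24. n14.fin = 23  [A.cnt * 3 + 41]
25. n15.key = true  [terminal]
26. n16.key = false  [terminal]
27. n14.lab = -1  [E.fin - 24]
28. n14.tag = "zm"  ["zm"]
29. n17.hot = true  [terminal]
30. n18.val = "zmq"  [E.tag ++ "q"]
31. n19.key = true  [terminal]
32. n20.fin = 8  [terminal]
33. n21.key = true  [terminal]
34. n18.key = true  [f₁.key == true]
35. n18.live = false  [c.fin > 8]
36. n18.tag = "zmqy"  [S.val ++ "y"]
37. n13.hot = -8  [E.lab * 2 - 6]
38. n1.lab = 22  [A.hot + 30]
39. n1.tag = "kw"  ["kw"]
40. n0.key = true  [true]
41. n0.live = true  [true]
42. n0.tag = "uwq"  [S.val ++ "q"]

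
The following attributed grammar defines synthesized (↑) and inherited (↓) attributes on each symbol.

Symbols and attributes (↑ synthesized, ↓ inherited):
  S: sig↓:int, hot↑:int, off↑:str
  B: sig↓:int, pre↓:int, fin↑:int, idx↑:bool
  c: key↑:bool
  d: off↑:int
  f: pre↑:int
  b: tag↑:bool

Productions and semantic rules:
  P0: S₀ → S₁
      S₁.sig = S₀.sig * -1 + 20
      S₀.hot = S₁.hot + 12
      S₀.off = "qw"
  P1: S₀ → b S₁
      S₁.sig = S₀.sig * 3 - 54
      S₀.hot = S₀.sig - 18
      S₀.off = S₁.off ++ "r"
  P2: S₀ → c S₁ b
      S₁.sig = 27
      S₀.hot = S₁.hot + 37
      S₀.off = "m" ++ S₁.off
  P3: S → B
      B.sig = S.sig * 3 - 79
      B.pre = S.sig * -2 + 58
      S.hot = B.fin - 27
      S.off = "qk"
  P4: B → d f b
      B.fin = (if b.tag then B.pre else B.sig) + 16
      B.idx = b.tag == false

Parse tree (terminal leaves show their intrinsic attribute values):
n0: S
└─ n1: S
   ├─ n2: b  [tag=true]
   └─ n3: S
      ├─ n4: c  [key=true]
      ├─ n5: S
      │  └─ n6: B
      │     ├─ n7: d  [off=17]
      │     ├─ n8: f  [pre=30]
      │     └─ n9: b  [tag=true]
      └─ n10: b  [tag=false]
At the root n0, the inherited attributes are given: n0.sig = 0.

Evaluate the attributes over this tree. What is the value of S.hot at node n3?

1. n0.sig = 0  [given at root]
2. n1.sig = 20  [S₀.sig * -1 + 20]
3. n2.tag = true  [terminal]
4. n3.sig = 6  [S₀.sig * 3 - 54]
5. n4.key = true  [terminal]
6. n5.sig = 27  [27]
7. n6.sig = 2  [S.sig * 3 - 79]
8. n6.pre = 4  [S.sig * -2 + 58]
9. n7.off = 17  [terminal]
10. n8.pre = 30  [terminal]
11. n9.tag = true  [terminal]
12. n6.fin = 20  [(if b.tag then B.pre else B.sig) + 16]
13. n6.idx = false  [b.tag == false]
14. n5.hot = -7  [B.fin - 27]
15. n5.off = "qk"  ["qk"]
16. n10.tag = false  [terminal]
17. n3.hot = 30  [S₁.hot + 37]
18. n3.off = "mqk"  ["m" ++ S₁.off]
19. n1.hot = 2  [S₀.sig - 18]
20. n1.off = "mqkr"  [S₁.off ++ "r"]
21. n0.hot = 14  [S₁.hot + 12]
22. n0.off = "qw"  ["qw"]

30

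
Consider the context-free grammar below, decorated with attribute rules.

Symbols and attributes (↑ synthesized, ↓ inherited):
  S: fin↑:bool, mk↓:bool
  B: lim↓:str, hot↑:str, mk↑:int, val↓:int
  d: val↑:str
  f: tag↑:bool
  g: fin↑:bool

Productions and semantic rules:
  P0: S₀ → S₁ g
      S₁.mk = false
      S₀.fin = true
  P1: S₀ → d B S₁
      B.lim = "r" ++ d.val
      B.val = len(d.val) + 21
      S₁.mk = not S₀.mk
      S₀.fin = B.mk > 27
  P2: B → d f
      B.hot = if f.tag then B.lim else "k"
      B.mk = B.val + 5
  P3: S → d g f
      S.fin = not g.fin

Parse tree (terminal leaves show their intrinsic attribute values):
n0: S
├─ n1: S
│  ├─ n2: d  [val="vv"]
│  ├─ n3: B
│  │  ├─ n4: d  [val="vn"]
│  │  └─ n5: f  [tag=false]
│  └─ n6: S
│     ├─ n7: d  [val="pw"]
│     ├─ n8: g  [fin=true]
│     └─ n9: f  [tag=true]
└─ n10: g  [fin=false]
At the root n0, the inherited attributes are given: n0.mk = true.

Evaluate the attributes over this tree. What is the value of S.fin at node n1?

true

1. n0.mk = true  [given at root]
2. n1.mk = false  [false]
3. n2.val = "vv"  [terminal]
4. n3.lim = "rvv"  ["r" ++ d.val]
5. n3.val = 23  [len(d.val) + 21]
6. n4.val = "vn"  [terminal]
7. n5.tag = false  [terminal]
8. n3.hot = "k"  [if f.tag then B.lim else "k"]
9. n3.mk = 28  [B.val + 5]
10. n6.mk = true  [not S₀.mk]
11. n7.val = "pw"  [terminal]
12. n8.fin = true  [terminal]
13. n9.tag = true  [terminal]
14. n6.fin = false  [not g.fin]
15. n1.fin = true  [B.mk > 27]
16. n10.fin = false  [terminal]
17. n0.fin = true  [true]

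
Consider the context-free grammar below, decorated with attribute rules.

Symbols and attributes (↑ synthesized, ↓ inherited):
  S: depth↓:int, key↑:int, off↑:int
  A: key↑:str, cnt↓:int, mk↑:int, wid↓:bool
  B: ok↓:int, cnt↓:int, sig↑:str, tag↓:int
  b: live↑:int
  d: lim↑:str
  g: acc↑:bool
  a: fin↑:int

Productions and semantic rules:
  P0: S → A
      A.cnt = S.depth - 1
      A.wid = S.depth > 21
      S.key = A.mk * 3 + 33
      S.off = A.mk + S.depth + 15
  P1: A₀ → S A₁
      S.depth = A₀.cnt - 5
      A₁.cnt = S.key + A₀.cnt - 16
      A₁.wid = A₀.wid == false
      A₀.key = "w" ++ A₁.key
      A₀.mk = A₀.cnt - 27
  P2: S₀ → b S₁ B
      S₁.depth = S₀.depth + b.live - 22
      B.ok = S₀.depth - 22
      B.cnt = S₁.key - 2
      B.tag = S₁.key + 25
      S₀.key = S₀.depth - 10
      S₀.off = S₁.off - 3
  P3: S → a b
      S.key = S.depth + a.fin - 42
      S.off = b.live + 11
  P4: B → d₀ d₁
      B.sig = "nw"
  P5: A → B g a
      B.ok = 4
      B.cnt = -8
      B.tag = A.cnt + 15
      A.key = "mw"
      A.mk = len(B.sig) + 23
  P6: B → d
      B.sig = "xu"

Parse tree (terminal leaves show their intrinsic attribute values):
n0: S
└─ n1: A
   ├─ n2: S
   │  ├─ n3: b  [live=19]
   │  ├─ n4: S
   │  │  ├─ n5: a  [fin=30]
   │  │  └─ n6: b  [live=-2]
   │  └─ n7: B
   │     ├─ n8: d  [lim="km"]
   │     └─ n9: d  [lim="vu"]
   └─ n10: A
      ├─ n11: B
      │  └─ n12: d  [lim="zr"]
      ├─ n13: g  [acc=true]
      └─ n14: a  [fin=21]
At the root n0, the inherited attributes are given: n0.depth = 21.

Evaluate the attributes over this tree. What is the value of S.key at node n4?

0

1. n0.depth = 21  [given at root]
2. n1.cnt = 20  [S.depth - 1]
3. n1.wid = false  [S.depth > 21]
4. n2.depth = 15  [A₀.cnt - 5]
5. n3.live = 19  [terminal]
6. n4.depth = 12  [S₀.depth + b.live - 22]
7. n5.fin = 30  [terminal]
8. n6.live = -2  [terminal]
9. n4.key = 0  [S.depth + a.fin - 42]
10. n4.off = 9  [b.live + 11]
11. n7.ok = -7  [S₀.depth - 22]
12. n7.cnt = -2  [S₁.key - 2]
13. n7.tag = 25  [S₁.key + 25]
14. n8.lim = "km"  [terminal]
15. n9.lim = "vu"  [terminal]
16. n7.sig = "nw"  ["nw"]
17. n2.key = 5  [S₀.depth - 10]
18. n2.off = 6  [S₁.off - 3]
19. n10.cnt = 9  [S.key + A₀.cnt - 16]
20. n10.wid = true  [A₀.wid == false]
21. n11.ok = 4  [4]
22. n11.cnt = -8  [-8]
23. n11.tag = 24  [A.cnt + 15]
24. n12.lim = "zr"  [terminal]
25. n11.sig = "xu"  ["xu"]
26. n13.acc = true  [terminal]
27. n14.fin = 21  [terminal]
28. n10.key = "mw"  ["mw"]
29. n10.mk = 25  [len(B.sig) + 23]
30. n1.key = "wmw"  ["w" ++ A₁.key]
31. n1.mk = -7  [A₀.cnt - 27]
32. n0.key = 12  [A.mk * 3 + 33]
33. n0.off = 29  [A.mk + S.depth + 15]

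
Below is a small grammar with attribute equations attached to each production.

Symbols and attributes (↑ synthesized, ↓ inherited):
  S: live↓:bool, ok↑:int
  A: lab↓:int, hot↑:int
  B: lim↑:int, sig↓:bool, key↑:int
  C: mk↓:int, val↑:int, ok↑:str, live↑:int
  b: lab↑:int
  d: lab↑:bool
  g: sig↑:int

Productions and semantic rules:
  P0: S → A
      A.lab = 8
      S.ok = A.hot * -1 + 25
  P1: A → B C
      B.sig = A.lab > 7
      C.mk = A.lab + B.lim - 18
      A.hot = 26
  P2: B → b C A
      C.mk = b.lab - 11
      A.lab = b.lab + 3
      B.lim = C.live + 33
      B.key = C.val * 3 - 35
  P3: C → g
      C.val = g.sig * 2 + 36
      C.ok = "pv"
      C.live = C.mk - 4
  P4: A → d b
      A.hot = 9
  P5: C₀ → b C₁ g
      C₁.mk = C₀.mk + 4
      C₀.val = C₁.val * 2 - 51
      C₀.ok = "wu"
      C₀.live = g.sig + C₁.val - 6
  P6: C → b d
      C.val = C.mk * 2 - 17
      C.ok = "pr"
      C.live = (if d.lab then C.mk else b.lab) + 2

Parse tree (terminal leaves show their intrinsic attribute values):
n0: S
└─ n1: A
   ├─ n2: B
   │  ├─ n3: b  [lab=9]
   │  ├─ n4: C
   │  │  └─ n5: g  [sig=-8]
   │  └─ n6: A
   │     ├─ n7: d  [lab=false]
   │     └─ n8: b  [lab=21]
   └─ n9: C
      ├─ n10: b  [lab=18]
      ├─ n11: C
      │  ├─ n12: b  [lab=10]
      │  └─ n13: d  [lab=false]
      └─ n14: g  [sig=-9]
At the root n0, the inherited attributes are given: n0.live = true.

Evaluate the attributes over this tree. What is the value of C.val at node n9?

-1

1. n0.live = true  [given at root]
2. n1.lab = 8  [8]
3. n2.sig = true  [A.lab > 7]
4. n3.lab = 9  [terminal]
5. n4.mk = -2  [b.lab - 11]
6. n5.sig = -8  [terminal]
7. n4.val = 20  [g.sig * 2 + 36]
8. n4.ok = "pv"  ["pv"]
9. n4.live = -6  [C.mk - 4]
10. n6.lab = 12  [b.lab + 3]
11. n7.lab = false  [terminal]
12. n8.lab = 21  [terminal]
13. n6.hot = 9  [9]
14. n2.lim = 27  [C.live + 33]
15. n2.key = 25  [C.val * 3 - 35]
16. n9.mk = 17  [A.lab + B.lim - 18]
17. n10.lab = 18  [terminal]
18. n11.mk = 21  [C₀.mk + 4]
19. n12.lab = 10  [terminal]
20. n13.lab = false  [terminal]
21. n11.val = 25  [C.mk * 2 - 17]
22. n11.ok = "pr"  ["pr"]
23. n11.live = 12  [(if d.lab then C.mk else b.lab) + 2]
24. n14.sig = -9  [terminal]
25. n9.val = -1  [C₁.val * 2 - 51]
26. n9.ok = "wu"  ["wu"]
27. n9.live = 10  [g.sig + C₁.val - 6]
28. n1.hot = 26  [26]
29. n0.ok = -1  [A.hot * -1 + 25]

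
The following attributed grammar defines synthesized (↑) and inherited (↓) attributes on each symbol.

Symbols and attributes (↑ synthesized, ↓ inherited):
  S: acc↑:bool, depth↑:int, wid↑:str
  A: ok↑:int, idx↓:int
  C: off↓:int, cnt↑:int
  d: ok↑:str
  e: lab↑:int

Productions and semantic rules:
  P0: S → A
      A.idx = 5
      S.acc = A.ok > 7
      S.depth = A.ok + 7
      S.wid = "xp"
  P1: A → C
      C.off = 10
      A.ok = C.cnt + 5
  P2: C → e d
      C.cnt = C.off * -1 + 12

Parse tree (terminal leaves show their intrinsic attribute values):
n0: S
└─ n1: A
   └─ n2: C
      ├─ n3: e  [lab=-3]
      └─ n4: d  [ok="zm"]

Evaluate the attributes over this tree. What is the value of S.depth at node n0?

14

1. n1.idx = 5  [5]
2. n2.off = 10  [10]
3. n3.lab = -3  [terminal]
4. n4.ok = "zm"  [terminal]
5. n2.cnt = 2  [C.off * -1 + 12]
6. n1.ok = 7  [C.cnt + 5]
7. n0.acc = false  [A.ok > 7]
8. n0.depth = 14  [A.ok + 7]
9. n0.wid = "xp"  ["xp"]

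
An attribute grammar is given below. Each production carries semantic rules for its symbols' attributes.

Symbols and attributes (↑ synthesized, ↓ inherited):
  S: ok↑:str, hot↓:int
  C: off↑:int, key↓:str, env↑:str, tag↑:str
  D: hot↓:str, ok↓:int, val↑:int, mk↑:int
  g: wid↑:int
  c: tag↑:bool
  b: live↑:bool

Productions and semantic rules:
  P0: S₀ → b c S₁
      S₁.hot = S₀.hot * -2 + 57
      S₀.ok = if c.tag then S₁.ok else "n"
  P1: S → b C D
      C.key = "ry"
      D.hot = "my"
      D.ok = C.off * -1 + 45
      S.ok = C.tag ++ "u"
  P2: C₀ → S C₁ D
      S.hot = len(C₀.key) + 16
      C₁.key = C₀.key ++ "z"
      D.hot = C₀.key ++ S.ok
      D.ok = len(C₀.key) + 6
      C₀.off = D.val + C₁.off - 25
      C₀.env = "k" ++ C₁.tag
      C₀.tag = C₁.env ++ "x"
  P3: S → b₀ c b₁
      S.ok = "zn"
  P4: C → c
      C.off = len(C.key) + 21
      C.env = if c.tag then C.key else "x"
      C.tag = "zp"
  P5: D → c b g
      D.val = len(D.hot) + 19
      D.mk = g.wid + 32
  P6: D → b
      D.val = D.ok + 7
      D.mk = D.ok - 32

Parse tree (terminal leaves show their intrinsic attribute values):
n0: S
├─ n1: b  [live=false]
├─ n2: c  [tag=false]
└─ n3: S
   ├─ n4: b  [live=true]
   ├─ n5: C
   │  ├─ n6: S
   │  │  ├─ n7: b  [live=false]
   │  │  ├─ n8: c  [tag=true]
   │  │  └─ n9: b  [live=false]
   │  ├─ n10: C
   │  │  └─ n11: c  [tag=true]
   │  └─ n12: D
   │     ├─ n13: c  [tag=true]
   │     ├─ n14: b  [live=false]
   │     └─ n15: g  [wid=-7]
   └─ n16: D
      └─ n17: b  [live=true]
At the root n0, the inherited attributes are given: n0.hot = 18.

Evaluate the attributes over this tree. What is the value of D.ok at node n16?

23

1. n0.hot = 18  [given at root]
2. n1.live = false  [terminal]
3. n2.tag = false  [terminal]
4. n3.hot = 21  [S₀.hot * -2 + 57]
5. n4.live = true  [terminal]
6. n5.key = "ry"  ["ry"]
7. n6.hot = 18  [len(C₀.key) + 16]
8. n7.live = false  [terminal]
9. n8.tag = true  [terminal]
10. n9.live = false  [terminal]
11. n6.ok = "zn"  ["zn"]
12. n10.key = "ryz"  [C₀.key ++ "z"]
13. n11.tag = true  [terminal]
14. n10.off = 24  [len(C.key) + 21]
15. n10.env = "ryz"  [if c.tag then C.key else "x"]
16. n10.tag = "zp"  ["zp"]
17. n12.hot = "ryzn"  [C₀.key ++ S.ok]
18. n12.ok = 8  [len(C₀.key) + 6]
19. n13.tag = true  [terminal]
20. n14.live = false  [terminal]
21. n15.wid = -7  [terminal]
22. n12.val = 23  [len(D.hot) + 19]
23. n12.mk = 25  [g.wid + 32]
24. n5.off = 22  [D.val + C₁.off - 25]
25. n5.env = "kzp"  ["k" ++ C₁.tag]
26. n5.tag = "ryzx"  [C₁.env ++ "x"]
27. n16.hot = "my"  ["my"]
28. n16.ok = 23  [C.off * -1 + 45]
29. n17.live = true  [terminal]
30. n16.val = 30  [D.ok + 7]
31. n16.mk = -9  [D.ok - 32]
32. n3.ok = "ryzxu"  [C.tag ++ "u"]
33. n0.ok = "n"  [if c.tag then S₁.ok else "n"]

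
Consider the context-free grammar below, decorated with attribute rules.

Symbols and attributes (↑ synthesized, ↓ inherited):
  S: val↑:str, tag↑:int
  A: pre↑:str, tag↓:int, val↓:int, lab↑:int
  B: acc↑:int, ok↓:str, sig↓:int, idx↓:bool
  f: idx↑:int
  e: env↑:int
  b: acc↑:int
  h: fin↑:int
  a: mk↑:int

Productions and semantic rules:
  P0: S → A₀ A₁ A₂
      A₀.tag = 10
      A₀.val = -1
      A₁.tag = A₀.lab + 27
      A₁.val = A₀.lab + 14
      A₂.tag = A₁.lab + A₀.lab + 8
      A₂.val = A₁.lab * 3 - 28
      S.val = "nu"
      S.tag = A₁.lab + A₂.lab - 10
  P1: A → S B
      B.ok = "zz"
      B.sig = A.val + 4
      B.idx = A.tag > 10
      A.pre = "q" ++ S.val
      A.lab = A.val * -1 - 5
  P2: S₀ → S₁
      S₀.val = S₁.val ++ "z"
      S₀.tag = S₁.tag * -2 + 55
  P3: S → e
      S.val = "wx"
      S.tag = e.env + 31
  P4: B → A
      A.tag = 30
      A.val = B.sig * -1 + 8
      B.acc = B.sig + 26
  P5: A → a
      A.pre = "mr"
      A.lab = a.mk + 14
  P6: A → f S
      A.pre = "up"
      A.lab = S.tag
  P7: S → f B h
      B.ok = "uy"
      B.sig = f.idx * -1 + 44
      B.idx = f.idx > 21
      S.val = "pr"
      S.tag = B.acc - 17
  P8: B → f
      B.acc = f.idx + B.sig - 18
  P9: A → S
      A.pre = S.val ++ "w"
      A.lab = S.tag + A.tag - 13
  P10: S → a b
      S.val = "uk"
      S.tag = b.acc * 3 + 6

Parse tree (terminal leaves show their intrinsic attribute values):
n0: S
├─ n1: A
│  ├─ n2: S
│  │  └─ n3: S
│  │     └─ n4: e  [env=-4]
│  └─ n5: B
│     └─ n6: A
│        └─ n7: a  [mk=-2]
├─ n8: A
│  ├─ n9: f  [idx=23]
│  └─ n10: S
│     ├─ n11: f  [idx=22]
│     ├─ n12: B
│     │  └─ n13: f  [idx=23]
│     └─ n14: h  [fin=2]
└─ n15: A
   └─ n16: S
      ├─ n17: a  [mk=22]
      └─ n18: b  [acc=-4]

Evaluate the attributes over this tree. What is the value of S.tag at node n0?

-5

1. n1.tag = 10  [10]
2. n1.val = -1  [-1]
3. n4.env = -4  [terminal]
4. n3.val = "wx"  ["wx"]
5. n3.tag = 27  [e.env + 31]
6. n2.val = "wxz"  [S₁.val ++ "z"]
7. n2.tag = 1  [S₁.tag * -2 + 55]
8. n5.ok = "zz"  ["zz"]
9. n5.sig = 3  [A.val + 4]
10. n5.idx = false  [A.tag > 10]
11. n6.tag = 30  [30]
12. n6.val = 5  [B.sig * -1 + 8]
13. n7.mk = -2  [terminal]
14. n6.pre = "mr"  ["mr"]
15. n6.lab = 12  [a.mk + 14]
16. n5.acc = 29  [B.sig + 26]
17. n1.pre = "qwxz"  ["q" ++ S.val]
18. n1.lab = -4  [A.val * -1 - 5]
19. n8.tag = 23  [A₀.lab + 27]
20. n8.val = 10  [A₀.lab + 14]
21. n9.idx = 23  [terminal]
22. n11.idx = 22  [terminal]
23. n12.ok = "uy"  ["uy"]
24. n12.sig = 22  [f.idx * -1 + 44]
25. n12.idx = true  [f.idx > 21]
26. n13.idx = 23  [terminal]
27. n12.acc = 27  [f.idx + B.sig - 18]
28. n14.fin = 2  [terminal]
29. n10.val = "pr"  ["pr"]
30. n10.tag = 10  [B.acc - 17]
31. n8.pre = "up"  ["up"]
32. n8.lab = 10  [S.tag]
33. n15.tag = 14  [A₁.lab + A₀.lab + 8]
34. n15.val = 2  [A₁.lab * 3 - 28]
35. n17.mk = 22  [terminal]
36. n18.acc = -4  [terminal]
37. n16.val = "uk"  ["uk"]
38. n16.tag = -6  [b.acc * 3 + 6]
39. n15.pre = "ukw"  [S.val ++ "w"]
40. n15.lab = -5  [S.tag + A.tag - 13]
41. n0.val = "nu"  ["nu"]
42. n0.tag = -5  [A₁.lab + A₂.lab - 10]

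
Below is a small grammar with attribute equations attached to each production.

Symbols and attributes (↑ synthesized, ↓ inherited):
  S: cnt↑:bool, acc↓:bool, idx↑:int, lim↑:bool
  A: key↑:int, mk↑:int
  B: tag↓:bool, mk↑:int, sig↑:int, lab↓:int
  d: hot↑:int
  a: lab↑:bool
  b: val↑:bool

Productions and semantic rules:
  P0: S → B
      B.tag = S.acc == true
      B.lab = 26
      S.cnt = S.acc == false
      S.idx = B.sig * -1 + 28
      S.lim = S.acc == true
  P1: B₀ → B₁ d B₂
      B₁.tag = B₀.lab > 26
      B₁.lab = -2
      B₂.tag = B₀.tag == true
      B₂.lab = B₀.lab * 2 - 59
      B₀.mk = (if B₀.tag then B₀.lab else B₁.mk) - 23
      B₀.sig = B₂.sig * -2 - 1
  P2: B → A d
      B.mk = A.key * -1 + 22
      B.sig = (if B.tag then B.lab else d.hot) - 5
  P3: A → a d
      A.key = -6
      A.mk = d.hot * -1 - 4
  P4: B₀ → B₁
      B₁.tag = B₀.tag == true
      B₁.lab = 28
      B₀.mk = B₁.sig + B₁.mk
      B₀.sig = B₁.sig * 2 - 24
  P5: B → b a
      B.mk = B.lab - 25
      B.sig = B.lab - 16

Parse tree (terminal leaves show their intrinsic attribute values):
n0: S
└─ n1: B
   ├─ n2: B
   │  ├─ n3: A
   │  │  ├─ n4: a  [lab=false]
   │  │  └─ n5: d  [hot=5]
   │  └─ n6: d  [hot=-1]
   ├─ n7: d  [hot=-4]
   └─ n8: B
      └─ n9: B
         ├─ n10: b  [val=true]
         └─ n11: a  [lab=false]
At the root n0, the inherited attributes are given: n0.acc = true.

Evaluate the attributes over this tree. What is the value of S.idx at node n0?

1. n0.acc = true  [given at root]
2. n1.tag = true  [S.acc == true]
3. n1.lab = 26  [26]
4. n2.tag = false  [B₀.lab > 26]
5. n2.lab = -2  [-2]
6. n4.lab = false  [terminal]
7. n5.hot = 5  [terminal]
8. n3.key = -6  [-6]
9. n3.mk = -9  [d.hot * -1 - 4]
10. n6.hot = -1  [terminal]
11. n2.mk = 28  [A.key * -1 + 22]
12. n2.sig = -6  [(if B.tag then B.lab else d.hot) - 5]
13. n7.hot = -4  [terminal]
14. n8.tag = true  [B₀.tag == true]
15. n8.lab = -7  [B₀.lab * 2 - 59]
16. n9.tag = true  [B₀.tag == true]
17. n9.lab = 28  [28]
18. n10.val = true  [terminal]
19. n11.lab = false  [terminal]
20. n9.mk = 3  [B.lab - 25]
21. n9.sig = 12  [B.lab - 16]
22. n8.mk = 15  [B₁.sig + B₁.mk]
23. n8.sig = 0  [B₁.sig * 2 - 24]
24. n1.mk = 3  [(if B₀.tag then B₀.lab else B₁.mk) - 23]
25. n1.sig = -1  [B₂.sig * -2 - 1]
26. n0.cnt = false  [S.acc == false]
27. n0.idx = 29  [B.sig * -1 + 28]
28. n0.lim = true  [S.acc == true]

29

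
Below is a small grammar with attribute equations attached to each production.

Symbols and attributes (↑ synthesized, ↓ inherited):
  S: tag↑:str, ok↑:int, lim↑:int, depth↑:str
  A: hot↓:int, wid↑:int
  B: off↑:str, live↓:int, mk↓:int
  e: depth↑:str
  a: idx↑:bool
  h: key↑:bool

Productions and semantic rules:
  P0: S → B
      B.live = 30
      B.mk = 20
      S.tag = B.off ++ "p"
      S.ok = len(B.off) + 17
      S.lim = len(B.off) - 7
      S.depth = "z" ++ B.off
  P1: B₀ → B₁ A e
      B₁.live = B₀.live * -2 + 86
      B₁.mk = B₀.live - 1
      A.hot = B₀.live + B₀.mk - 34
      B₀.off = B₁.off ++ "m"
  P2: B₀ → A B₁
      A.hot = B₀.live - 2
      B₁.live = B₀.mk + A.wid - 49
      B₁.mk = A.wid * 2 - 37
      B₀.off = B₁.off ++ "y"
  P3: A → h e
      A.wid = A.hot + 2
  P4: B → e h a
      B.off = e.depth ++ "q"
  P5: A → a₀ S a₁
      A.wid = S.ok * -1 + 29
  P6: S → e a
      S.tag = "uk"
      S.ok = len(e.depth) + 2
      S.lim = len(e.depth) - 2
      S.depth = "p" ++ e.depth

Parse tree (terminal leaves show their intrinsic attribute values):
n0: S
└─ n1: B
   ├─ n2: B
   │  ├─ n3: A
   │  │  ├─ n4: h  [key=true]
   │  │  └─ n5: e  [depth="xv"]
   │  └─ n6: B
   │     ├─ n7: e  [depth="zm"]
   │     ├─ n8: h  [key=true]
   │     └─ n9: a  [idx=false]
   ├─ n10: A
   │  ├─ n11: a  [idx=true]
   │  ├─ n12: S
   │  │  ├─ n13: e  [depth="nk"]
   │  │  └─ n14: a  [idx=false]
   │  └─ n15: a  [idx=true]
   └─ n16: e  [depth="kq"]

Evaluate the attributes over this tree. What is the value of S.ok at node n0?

22

1. n1.live = 30  [30]
2. n1.mk = 20  [20]
3. n2.live = 26  [B₀.live * -2 + 86]
4. n2.mk = 29  [B₀.live - 1]
5. n3.hot = 24  [B₀.live - 2]
6. n4.key = true  [terminal]
7. n5.depth = "xv"  [terminal]
8. n3.wid = 26  [A.hot + 2]
9. n6.live = 6  [B₀.mk + A.wid - 49]
10. n6.mk = 15  [A.wid * 2 - 37]
11. n7.depth = "zm"  [terminal]
12. n8.key = true  [terminal]
13. n9.idx = false  [terminal]
14. n6.off = "zmq"  [e.depth ++ "q"]
15. n2.off = "zmqy"  [B₁.off ++ "y"]
16. n10.hot = 16  [B₀.live + B₀.mk - 34]
17. n11.idx = true  [terminal]
18. n13.depth = "nk"  [terminal]
19. n14.idx = false  [terminal]
20. n12.tag = "uk"  ["uk"]
21. n12.ok = 4  [len(e.depth) + 2]
22. n12.lim = 0  [len(e.depth) - 2]
23. n12.depth = "pnk"  ["p" ++ e.depth]
24. n15.idx = true  [terminal]
25. n10.wid = 25  [S.ok * -1 + 29]
26. n16.depth = "kq"  [terminal]
27. n1.off = "zmqym"  [B₁.off ++ "m"]
28. n0.tag = "zmqymp"  [B.off ++ "p"]
29. n0.ok = 22  [len(B.off) + 17]
30. n0.lim = -2  [len(B.off) - 7]
31. n0.depth = "zzmqym"  ["z" ++ B.off]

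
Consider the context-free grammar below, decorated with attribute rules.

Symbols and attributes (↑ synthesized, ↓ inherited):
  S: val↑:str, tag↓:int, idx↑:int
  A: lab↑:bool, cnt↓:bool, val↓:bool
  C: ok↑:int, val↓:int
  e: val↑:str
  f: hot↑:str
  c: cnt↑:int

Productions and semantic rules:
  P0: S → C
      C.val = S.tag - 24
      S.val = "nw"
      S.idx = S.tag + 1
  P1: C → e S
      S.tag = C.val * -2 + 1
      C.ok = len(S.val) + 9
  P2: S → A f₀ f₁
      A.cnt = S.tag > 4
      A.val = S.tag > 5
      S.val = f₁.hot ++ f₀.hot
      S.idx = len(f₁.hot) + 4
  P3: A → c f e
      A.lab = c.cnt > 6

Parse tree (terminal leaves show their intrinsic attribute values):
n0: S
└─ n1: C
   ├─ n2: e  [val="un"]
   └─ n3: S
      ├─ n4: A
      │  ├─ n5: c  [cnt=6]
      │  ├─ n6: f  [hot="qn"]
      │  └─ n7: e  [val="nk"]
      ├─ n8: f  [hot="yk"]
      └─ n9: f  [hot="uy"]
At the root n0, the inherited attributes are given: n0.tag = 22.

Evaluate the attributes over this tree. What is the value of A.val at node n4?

1. n0.tag = 22  [given at root]
2. n1.val = -2  [S.tag - 24]
3. n2.val = "un"  [terminal]
4. n3.tag = 5  [C.val * -2 + 1]
5. n4.cnt = true  [S.tag > 4]
6. n4.val = false  [S.tag > 5]
7. n5.cnt = 6  [terminal]
8. n6.hot = "qn"  [terminal]
9. n7.val = "nk"  [terminal]
10. n4.lab = false  [c.cnt > 6]
11. n8.hot = "yk"  [terminal]
12. n9.hot = "uy"  [terminal]
13. n3.val = "uyyk"  [f₁.hot ++ f₀.hot]
14. n3.idx = 6  [len(f₁.hot) + 4]
15. n1.ok = 13  [len(S.val) + 9]
16. n0.val = "nw"  ["nw"]
17. n0.idx = 23  [S.tag + 1]

false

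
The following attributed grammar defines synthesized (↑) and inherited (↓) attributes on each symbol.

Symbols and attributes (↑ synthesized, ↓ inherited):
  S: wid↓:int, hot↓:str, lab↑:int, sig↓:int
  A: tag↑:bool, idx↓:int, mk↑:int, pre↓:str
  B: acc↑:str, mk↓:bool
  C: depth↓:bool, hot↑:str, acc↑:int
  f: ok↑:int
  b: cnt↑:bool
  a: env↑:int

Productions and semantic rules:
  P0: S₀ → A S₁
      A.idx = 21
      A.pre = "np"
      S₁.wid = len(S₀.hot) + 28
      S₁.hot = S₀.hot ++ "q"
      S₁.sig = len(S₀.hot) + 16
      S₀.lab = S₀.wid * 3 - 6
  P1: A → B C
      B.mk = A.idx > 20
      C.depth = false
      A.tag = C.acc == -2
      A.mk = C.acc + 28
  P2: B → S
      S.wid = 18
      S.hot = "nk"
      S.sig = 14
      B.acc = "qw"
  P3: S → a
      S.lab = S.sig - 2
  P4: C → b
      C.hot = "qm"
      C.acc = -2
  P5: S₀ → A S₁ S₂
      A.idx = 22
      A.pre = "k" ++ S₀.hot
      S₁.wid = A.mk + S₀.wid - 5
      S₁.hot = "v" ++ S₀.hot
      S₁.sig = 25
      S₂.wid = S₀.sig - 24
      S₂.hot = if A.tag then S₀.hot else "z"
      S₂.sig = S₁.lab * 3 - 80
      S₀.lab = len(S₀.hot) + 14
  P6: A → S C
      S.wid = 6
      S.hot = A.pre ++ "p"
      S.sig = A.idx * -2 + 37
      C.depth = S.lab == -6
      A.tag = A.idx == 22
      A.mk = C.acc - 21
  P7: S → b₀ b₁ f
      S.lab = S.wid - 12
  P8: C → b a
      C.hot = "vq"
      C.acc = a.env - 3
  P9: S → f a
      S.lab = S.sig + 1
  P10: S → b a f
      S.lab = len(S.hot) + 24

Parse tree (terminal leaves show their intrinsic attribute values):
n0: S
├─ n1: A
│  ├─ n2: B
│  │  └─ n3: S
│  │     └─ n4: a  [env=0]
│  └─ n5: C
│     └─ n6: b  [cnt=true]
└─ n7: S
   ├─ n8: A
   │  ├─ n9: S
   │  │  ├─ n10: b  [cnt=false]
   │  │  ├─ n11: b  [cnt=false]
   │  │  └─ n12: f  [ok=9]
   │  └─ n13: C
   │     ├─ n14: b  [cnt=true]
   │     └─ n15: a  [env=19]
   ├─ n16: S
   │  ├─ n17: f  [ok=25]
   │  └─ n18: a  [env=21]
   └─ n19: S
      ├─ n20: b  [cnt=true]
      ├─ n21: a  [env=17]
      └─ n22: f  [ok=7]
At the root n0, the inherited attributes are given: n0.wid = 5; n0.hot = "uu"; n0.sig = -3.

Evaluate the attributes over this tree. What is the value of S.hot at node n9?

1. n0.wid = 5  [given at root]
2. n0.hot = "uu"  [given at root]
3. n0.sig = -3  [given at root]
4. n1.idx = 21  [21]
5. n1.pre = "np"  ["np"]
6. n2.mk = true  [A.idx > 20]
7. n3.wid = 18  [18]
8. n3.hot = "nk"  ["nk"]
9. n3.sig = 14  [14]
10. n4.env = 0  [terminal]
11. n3.lab = 12  [S.sig - 2]
12. n2.acc = "qw"  ["qw"]
13. n5.depth = false  [false]
14. n6.cnt = true  [terminal]
15. n5.hot = "qm"  ["qm"]
16. n5.acc = -2  [-2]
17. n1.tag = true  [C.acc == -2]
18. n1.mk = 26  [C.acc + 28]
19. n7.wid = 30  [len(S₀.hot) + 28]
20. n7.hot = "uuq"  [S₀.hot ++ "q"]
21. n7.sig = 18  [len(S₀.hot) + 16]
22. n8.idx = 22  [22]
23. n8.pre = "kuuq"  ["k" ++ S₀.hot]
24. n9.wid = 6  [6]
25. n9.hot = "kuuqp"  [A.pre ++ "p"]
26. n9.sig = -7  [A.idx * -2 + 37]
27. n10.cnt = false  [terminal]
28. n11.cnt = false  [terminal]
29. n12.ok = 9  [terminal]
30. n9.lab = -6  [S.wid - 12]
31. n13.depth = true  [S.lab == -6]
32. n14.cnt = true  [terminal]
33. n15.env = 19  [terminal]
34. n13.hot = "vq"  ["vq"]
35. n13.acc = 16  [a.env - 3]
36. n8.tag = true  [A.idx == 22]
37. n8.mk = -5  [C.acc - 21]
38. n16.wid = 20  [A.mk + S₀.wid - 5]
39. n16.hot = "vuuq"  ["v" ++ S₀.hot]
40. n16.sig = 25  [25]
41. n17.ok = 25  [terminal]
42. n18.env = 21  [terminal]
43. n16.lab = 26  [S.sig + 1]
44. n19.wid = -6  [S₀.sig - 24]
45. n19.hot = "uuq"  [if A.tag then S₀.hot else "z"]
46. n19.sig = -2  [S₁.lab * 3 - 80]
47. n20.cnt = true  [terminal]
48. n21.env = 17  [terminal]
49. n22.ok = 7  [terminal]
50. n19.lab = 27  [len(S.hot) + 24]
51. n7.lab = 17  [len(S₀.hot) + 14]
52. n0.lab = 9  [S₀.wid * 3 - 6]

"kuuqp"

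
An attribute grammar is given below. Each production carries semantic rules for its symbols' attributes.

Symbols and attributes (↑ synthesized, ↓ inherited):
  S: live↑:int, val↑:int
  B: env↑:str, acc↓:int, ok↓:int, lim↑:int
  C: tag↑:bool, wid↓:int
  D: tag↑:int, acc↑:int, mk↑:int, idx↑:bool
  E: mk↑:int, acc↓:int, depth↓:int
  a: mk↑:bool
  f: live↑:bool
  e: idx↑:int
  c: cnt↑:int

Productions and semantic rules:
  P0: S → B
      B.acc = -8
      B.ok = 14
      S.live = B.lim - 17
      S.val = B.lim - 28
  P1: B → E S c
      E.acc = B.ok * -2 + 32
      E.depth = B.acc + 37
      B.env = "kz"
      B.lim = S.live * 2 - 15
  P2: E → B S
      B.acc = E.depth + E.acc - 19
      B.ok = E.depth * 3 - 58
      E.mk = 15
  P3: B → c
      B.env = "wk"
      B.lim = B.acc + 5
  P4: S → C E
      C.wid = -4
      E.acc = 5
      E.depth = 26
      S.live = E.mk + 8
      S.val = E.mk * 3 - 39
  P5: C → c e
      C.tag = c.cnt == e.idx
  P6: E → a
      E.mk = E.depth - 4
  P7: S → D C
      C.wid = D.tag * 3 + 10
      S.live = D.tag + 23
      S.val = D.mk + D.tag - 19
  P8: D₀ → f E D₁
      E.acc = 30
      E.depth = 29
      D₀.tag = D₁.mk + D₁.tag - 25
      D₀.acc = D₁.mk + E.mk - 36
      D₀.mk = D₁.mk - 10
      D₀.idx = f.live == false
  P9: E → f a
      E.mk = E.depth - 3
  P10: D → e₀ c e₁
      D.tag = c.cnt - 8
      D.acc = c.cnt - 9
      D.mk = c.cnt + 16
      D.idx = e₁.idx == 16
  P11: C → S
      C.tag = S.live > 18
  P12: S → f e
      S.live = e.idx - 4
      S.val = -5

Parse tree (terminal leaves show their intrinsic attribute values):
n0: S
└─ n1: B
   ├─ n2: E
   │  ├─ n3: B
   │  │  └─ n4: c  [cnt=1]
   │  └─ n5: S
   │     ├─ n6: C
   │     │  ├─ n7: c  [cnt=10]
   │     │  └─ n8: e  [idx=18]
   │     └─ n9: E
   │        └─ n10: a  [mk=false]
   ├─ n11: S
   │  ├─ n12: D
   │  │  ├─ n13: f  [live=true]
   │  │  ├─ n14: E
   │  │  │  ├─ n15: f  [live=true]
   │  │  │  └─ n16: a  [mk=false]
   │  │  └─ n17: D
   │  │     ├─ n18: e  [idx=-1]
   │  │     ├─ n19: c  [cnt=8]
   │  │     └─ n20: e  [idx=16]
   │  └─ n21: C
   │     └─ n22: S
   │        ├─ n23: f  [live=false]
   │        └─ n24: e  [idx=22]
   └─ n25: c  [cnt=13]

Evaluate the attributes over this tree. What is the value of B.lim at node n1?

1. n1.acc = -8  [-8]
2. n1.ok = 14  [14]
3. n2.acc = 4  [B.ok * -2 + 32]
4. n2.depth = 29  [B.acc + 37]
5. n3.acc = 14  [E.depth + E.acc - 19]
6. n3.ok = 29  [E.depth * 3 - 58]
7. n4.cnt = 1  [terminal]
8. n3.env = "wk"  ["wk"]
9. n3.lim = 19  [B.acc + 5]
10. n6.wid = -4  [-4]
11. n7.cnt = 10  [terminal]
12. n8.idx = 18  [terminal]
13. n6.tag = false  [c.cnt == e.idx]
14. n9.acc = 5  [5]
15. n9.depth = 26  [26]
16. n10.mk = false  [terminal]
17. n9.mk = 22  [E.depth - 4]
18. n5.live = 30  [E.mk + 8]
19. n5.val = 27  [E.mk * 3 - 39]
20. n2.mk = 15  [15]
21. n13.live = true  [terminal]
22. n14.acc = 30  [30]
23. n14.depth = 29  [29]
24. n15.live = true  [terminal]
25. n16.mk = false  [terminal]
26. n14.mk = 26  [E.depth - 3]
27. n18.idx = -1  [terminal]
28. n19.cnt = 8  [terminal]
29. n20.idx = 16  [terminal]
30. n17.tag = 0  [c.cnt - 8]
31. n17.acc = -1  [c.cnt - 9]
32. n17.mk = 24  [c.cnt + 16]
33. n17.idx = true  [e₁.idx == 16]
34. n12.tag = -1  [D₁.mk + D₁.tag - 25]
35. n12.acc = 14  [D₁.mk + E.mk - 36]
36. n12.mk = 14  [D₁.mk - 10]
37. n12.idx = false  [f.live == false]
38. n21.wid = 7  [D.tag * 3 + 10]
39. n23.live = false  [terminal]
40. n24.idx = 22  [terminal]
41. n22.live = 18  [e.idx - 4]
42. n22.val = -5  [-5]
43. n21.tag = false  [S.live > 18]
44. n11.live = 22  [D.tag + 23]
45. n11.val = -6  [D.mk + D.tag - 19]
46. n25.cnt = 13  [terminal]
47. n1.env = "kz"  ["kz"]
48. n1.lim = 29  [S.live * 2 - 15]
49. n0.live = 12  [B.lim - 17]
50. n0.val = 1  [B.lim - 28]

29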